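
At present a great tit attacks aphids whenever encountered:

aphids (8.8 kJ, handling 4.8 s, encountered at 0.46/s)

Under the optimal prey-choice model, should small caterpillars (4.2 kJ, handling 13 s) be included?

Intake rate on the current diet: R = (0.46×8.8) / (1 + 0.46×4.8) = 4.048/3.208 = 1.262 kJ/s.
small caterpillars: E/h = 4.2/13 = 0.3231 kJ/s.
0.3231 < 1.262, so adding small caterpillars would lower the average — exclude it.

No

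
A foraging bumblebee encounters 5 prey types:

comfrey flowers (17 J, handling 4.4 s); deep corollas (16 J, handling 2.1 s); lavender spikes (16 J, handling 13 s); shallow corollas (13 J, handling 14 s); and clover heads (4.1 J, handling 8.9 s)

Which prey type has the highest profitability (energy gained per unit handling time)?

Profitability E/h (J/s): comfrey flowers = 17/4.4 = 3.86, deep corollas = 16/2.1 = 7.62, lavender spikes = 16/13 = 1.23, shallow corollas = 13/14 = 0.929, clover heads = 4.1/8.9 = 0.461.
Ranked: deep corollas > comfrey flowers > lavender spikes > shallow corollas > clover heads.

deep corollas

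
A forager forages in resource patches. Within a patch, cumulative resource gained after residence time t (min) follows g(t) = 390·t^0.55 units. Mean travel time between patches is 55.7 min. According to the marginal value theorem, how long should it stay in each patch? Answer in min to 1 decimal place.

Maximise g(t)/(T+t): set derivative to zero → g'(t)(T+t) = g(t).
g'(t) = 0.55·390·t^-0.45. Setting 0.55·390·t^-0.45 = 390·t^0.55/(55.7+t) gives 0.55(55.7+t) = t, so 0.45·t = 0.55×55.7.
t* = 0.55×55.7/0.45 = 68.08 min.

68.1 min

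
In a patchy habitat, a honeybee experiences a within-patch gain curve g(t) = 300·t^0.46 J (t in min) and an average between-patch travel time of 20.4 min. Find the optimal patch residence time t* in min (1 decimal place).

17.4 min

Optimal t* satisfies g'(t*) = g(t*)/(T + t*).
g'(t) = 0.46·300·t^-0.54. Setting 0.46·300·t^-0.54 = 300·t^0.46/(20.4+t) gives 0.46(20.4+t) = t, so 0.54·t = 0.46×20.4.
t* = 0.46×20.4/0.54 = 17.38 min.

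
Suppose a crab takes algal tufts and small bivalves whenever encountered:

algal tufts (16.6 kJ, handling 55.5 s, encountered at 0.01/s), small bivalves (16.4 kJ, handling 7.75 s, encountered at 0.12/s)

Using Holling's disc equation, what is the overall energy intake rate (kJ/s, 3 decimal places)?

0.859 kJ/s

R = Σλ_iE_i / (1 + Σλ_ih_i)
Numerator: 0.01×16.6 + 0.12×16.4 = 2.134
Denominator: 1 + 0.01×55.5 + 0.12×7.75 = 2.485
R = 2.134/2.485 = 0.8588 kJ/s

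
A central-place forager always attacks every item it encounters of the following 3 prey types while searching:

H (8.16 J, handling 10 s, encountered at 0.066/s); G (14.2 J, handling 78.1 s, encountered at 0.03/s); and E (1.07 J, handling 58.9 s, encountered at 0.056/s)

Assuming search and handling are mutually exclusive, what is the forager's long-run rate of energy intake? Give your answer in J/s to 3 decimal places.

Energy encountered per unit search time: 0.066×8.16 + 0.03×14.2 + 0.056×1.07 = 1.024 J/s.
Handling time per unit search time: 0.066×10 + 0.03×78.1 + 0.056×58.9 = 6.301.
Rate = 1.024/(1 + 6.301) = 0.1403 J/s.

0.140 J/s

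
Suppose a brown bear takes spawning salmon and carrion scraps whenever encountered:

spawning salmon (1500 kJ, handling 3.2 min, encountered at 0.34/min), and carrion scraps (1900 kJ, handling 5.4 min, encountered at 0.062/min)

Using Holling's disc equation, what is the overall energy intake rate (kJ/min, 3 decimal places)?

Energy encountered per unit search time: 0.34×1500 + 0.062×1900 = 627.8 kJ/min.
Handling time per unit search time: 0.34×3.2 + 0.062×5.4 = 1.423.
Rate = 627.8/(1 + 1.423) = 259.1 kJ/min.

259.122 kJ/min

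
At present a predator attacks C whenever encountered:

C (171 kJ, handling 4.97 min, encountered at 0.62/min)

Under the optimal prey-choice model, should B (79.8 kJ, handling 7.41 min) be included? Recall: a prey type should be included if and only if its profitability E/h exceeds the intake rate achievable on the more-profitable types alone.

No

Intake rate on the current diet: R = (0.62×171) / (1 + 0.62×4.97) = 106/4.081 = 25.98 kJ/min.
Profitability of B: 79.8/7.41 = 10.77 kJ/min.
10.77 < 25.98, so adding B would lower the average — exclude it.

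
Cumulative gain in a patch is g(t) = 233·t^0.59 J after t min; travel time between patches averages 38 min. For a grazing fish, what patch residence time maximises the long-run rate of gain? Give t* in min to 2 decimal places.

54.68 min

By the marginal value theorem, leave when the instantaneous gain rate g'(t) equals the habitat-wide average g(t)/(T + t).
g'(t) = 0.59·233·t^-0.41. Setting 0.59·233·t^-0.41 = 233·t^0.59/(38+t) gives 0.59(38+t) = t, so 0.41·t = 0.59×38.
t* = 0.59×38/0.41 = 54.68 min.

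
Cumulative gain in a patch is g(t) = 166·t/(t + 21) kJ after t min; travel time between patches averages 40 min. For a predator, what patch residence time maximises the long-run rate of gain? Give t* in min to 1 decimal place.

Maximise g(t)/(T+t): set derivative to zero → g'(t)(T+t) = g(t).
g'(t) = 166·21/(t + 21)². Setting 166·21/(t+21)² = 166t/[(t+21)(40+t)] gives 21(40+t) = t(t+21), so t² = 21×40 = 840.
t* = √840 = 28.98 min.

29.0 min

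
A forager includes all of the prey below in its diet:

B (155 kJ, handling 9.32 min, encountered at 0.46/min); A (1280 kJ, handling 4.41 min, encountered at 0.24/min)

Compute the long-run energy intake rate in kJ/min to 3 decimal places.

59.648 kJ/min

R = Σλ_iE_i / (1 + Σλ_ih_i)
Numerator: 0.46×155 + 0.24×1280 = 378.5
Denominator: 1 + 0.46×9.32 + 0.24×4.41 = 6.346
R = 378.5/6.346 = 59.65 kJ/min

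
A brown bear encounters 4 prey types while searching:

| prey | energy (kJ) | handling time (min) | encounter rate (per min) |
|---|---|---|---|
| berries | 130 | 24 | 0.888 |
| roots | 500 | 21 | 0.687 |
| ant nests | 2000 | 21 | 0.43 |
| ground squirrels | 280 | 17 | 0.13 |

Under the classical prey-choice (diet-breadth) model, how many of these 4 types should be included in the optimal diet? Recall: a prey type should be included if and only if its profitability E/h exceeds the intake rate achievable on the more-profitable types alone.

1

Profitabilities (E/h, kJ/min): ant nests 95.2, roots 23.8, ground squirrels 16.5, berries 5.42. Add prey in this order while the next type's profitability exceeds the intake rate on those already taken.
Rate on top 1: 85.74. roots: 23.8 < 85.74 → exclude; stop.
Optimal diet: ant nests — 1 of 4 types.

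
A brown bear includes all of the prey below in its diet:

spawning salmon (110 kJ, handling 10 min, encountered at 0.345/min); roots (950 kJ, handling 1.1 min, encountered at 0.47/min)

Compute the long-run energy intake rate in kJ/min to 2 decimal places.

97.53 kJ/min

R = Σλ_iE_i / (1 + Σλ_ih_i)
Numerator: 0.345×110 + 0.47×950 = 484.4
Denominator: 1 + 0.345×10 + 0.47×1.1 = 4.967
R = 484.4/4.967 = 97.53 kJ/min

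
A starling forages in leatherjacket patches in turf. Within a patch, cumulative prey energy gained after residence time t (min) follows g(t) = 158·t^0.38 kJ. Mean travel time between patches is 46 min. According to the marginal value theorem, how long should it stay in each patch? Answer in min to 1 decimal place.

28.2 min

By the marginal value theorem, leave when the instantaneous gain rate g'(t) equals the habitat-wide average g(t)/(T + t).
g'(t) = 0.38·158·t^-0.62. Setting 0.38·158·t^-0.62 = 158·t^0.38/(46+t) gives 0.38(46+t) = t, so 0.62·t = 0.38×46.
t* = 0.38×46/0.62 = 28.19 min.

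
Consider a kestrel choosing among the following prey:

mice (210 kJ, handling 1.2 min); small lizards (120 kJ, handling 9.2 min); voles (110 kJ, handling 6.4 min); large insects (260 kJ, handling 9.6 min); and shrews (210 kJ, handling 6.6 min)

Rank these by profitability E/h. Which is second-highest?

shrews

Profitability E/h (kJ/min): mice = 210/1.2 = 175, small lizards = 120/9.2 = 13, voles = 110/6.4 = 17.2, large insects = 260/9.6 = 27.1, shrews = 210/6.6 = 31.8.
Ranked: mice > shrews > large insects > voles > small lizards.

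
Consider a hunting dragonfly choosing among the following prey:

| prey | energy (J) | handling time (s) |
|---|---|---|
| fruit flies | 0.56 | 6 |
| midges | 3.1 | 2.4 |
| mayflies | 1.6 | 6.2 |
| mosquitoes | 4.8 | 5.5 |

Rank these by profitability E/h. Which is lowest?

fruit flies

Profitability E/h (J/s): fruit flies = 0.56/6 = 0.0933, midges = 3.1/2.4 = 1.29, mayflies = 1.6/6.2 = 0.258, mosquitoes = 4.8/5.5 = 0.873.
Ranked: midges > mosquitoes > mayflies > fruit flies.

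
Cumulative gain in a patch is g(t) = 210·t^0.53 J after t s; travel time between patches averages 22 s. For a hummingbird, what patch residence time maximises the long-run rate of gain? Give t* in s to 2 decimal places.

24.81 s

Optimal t* satisfies g'(t*) = g(t*)/(T + t*).
g'(t) = 0.53·210·t^-0.47. Setting 0.53·210·t^-0.47 = 210·t^0.53/(22+t) gives 0.53(22+t) = t, so 0.47·t = 0.53×22.
t* = 0.53×22/0.47 = 24.81 s.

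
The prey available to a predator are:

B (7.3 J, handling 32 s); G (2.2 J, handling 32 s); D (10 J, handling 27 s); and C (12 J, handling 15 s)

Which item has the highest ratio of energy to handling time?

C

In descending order of E/h:
C: 12/15 = 0.8 J/s
D: 10/27 = 0.37 J/s
B: 7.3/32 = 0.228 J/s
G: 2.2/32 = 0.0688 J/s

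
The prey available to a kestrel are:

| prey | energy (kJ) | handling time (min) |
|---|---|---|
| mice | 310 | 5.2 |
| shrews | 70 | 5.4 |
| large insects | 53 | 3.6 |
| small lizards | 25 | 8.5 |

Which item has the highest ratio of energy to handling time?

mice

Profitability E/h (kJ/min): mice = 310/5.2 = 59.6, shrews = 70/5.4 = 13, large insects = 53/3.6 = 14.7, small lizards = 25/8.5 = 2.94.
Ranked: mice > large insects > shrews > small lizards.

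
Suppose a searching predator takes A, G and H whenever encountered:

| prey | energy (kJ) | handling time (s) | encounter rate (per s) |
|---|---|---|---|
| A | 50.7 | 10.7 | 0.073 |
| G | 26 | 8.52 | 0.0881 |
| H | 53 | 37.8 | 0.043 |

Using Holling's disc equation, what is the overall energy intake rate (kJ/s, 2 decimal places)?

R = (0.073×50.7 + 0.0881×26 + 0.043×53) / (1 + 0.073×10.7 + 0.0881×8.52 + 0.043×37.8) = 8.271/4.157 = 1.99 kJ/s.

1.99 kJ/s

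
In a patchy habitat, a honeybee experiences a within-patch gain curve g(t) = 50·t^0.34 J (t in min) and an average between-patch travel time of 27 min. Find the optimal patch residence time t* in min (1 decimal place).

13.9 min

Maximise g(t)/(T+t): set derivative to zero → g'(t)(T+t) = g(t).
g'(t) = 0.34·50·t^-0.66. Setting 0.34·50·t^-0.66 = 50·t^0.34/(27+t) gives 0.34(27+t) = t, so 0.66·t = 0.34×27.
t* = 0.34×27/0.66 = 13.91 min.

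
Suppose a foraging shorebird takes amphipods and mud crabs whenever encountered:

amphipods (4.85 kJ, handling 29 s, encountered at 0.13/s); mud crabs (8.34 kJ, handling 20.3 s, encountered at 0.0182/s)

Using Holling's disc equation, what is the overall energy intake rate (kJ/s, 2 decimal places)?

0.15 kJ/s

R = Σλ_iE_i / (1 + Σλ_ih_i)
Numerator: 0.13×4.85 + 0.0182×8.34 = 0.7823
Denominator: 1 + 0.13×29 + 0.0182×20.3 = 5.139
R = 0.7823/5.139 = 0.1522 kJ/s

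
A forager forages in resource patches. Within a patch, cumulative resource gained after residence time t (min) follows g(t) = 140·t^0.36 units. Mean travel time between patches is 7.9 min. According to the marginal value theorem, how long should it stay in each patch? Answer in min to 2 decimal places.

By the marginal value theorem, leave when the instantaneous gain rate g'(t) equals the habitat-wide average g(t)/(T + t).
g'(t) = 0.36·140·t^-0.64. Setting 0.36·140·t^-0.64 = 140·t^0.36/(7.9+t) gives 0.36(7.9+t) = t, so 0.64·t = 0.36×7.9.
t* = 0.36×7.9/0.64 = 4.444 min.

4.44 min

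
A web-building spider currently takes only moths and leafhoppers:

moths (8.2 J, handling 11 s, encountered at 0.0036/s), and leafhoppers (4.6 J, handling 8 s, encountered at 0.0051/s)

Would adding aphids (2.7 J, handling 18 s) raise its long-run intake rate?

Yes

On moths and leafhoppers alone, R = ΣλE/(1+Σλh) = 0.05298/1.08 = 0.04904 J/s.
Profitability of aphids: 2.7/18 = 0.15 J/s.
Since 0.15 > R, including aphids increases the long-run rate.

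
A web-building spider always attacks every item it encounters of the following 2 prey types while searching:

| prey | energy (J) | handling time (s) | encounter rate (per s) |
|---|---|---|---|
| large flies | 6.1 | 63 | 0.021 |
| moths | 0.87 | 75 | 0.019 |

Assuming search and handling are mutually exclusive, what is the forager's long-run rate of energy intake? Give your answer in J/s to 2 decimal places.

Energy encountered per unit search time: 0.021×6.1 + 0.019×0.87 = 0.1446 J/s.
Handling time per unit search time: 0.021×63 + 0.019×75 = 2.748.
Rate = 0.1446/(1 + 2.748) = 0.03859 J/s.

0.04 J/s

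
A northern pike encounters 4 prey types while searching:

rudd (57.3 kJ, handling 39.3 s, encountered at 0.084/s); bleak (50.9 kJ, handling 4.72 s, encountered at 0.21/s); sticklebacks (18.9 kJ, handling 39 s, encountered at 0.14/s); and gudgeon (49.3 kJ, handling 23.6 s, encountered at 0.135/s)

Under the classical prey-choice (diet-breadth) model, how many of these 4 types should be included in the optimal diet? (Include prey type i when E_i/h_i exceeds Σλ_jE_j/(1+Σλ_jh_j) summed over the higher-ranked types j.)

1

Rank by E/h (kJ/s): bleak 10.8, gudgeon 2.09, rudd 1.46, sticklebacks 0.485. Include each in turn until the next type's E/h falls below the running intake rate.
Rate on top 1: 5.368. gudgeon: 2.09 < 5.368 → exclude; stop.
Optimal diet: bleak — 1 of 4 types.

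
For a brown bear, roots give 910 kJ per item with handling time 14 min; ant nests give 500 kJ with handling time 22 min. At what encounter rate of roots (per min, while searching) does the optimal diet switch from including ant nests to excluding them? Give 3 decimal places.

At the threshold, the rate on roots alone equals the profitability of ant nests: λ·910/(1 + λ·14) = 500/22 = 22.73.
Rearranging, λ(910 − 22.73×14) = 22.73, so λ = 22.73/591.8 = 0.0384 per min.

0.038 per min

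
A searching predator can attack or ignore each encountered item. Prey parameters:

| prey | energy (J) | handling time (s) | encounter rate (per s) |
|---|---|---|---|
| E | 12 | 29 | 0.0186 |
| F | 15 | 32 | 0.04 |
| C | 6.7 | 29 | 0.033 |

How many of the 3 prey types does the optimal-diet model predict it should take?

E/h in descending order: F 0.469, E 0.414, C 0.231 J/s. The optimal diet is the largest prefix of this list for which every included type satisfies E_i/h_i > R on the types above it.
Rate on top 1: 0.2632. E: 0.414 > 0.2632 → include.
Rate on top 2: 0.292. C: 0.231 < 0.292 → exclude; stop.
Optimal diet: F, E — 2 of 3 types.

2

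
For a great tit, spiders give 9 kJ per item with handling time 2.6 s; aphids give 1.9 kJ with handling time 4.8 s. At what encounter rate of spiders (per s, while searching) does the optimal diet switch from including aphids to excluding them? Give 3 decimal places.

Drop aphids once their profitability E₂/h₂ falls below the rate achievable on spiders alone: E₂/h₂ = λE₁/(1 + λh₁).
Solve for λ: λE₁h₂ = E₂(1 + λh₁) → λ(E₁h₂ − E₂h₁) = E₂ → λ = E₂/(E₁h₂ − E₂h₁).
λ = 1.9/(9×4.8 − 1.9×2.6) = 1.9/38.26 = 0.04966 per s.

0.050 per s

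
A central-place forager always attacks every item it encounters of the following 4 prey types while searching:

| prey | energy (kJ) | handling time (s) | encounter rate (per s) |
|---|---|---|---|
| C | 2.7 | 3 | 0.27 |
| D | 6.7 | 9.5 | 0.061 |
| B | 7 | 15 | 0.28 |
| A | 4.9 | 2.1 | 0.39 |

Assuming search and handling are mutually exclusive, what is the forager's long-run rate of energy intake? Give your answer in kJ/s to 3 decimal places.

0.676 kJ/s

R = (0.27×2.7 + 0.061×6.7 + 0.28×7 + 0.39×4.9) / (1 + 0.27×3 + 0.061×9.5 + 0.28×15 + 0.39×2.1) = 5.009/7.409 = 0.6761 kJ/s.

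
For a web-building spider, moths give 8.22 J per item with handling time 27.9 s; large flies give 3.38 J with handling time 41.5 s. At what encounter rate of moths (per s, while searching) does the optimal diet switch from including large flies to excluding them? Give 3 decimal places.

The zero-one rule: include large flies iff E₂/h₂ > λE₁/(1+λh₁). Equality gives the switch point.
λE₁h₂ = E₂ + λE₂h₁ ⇒ λ = E₂/(E₁h₂ − E₂h₁) = 3.38/(341.1 − 94.3) = 0.01369 per s.

0.014 per s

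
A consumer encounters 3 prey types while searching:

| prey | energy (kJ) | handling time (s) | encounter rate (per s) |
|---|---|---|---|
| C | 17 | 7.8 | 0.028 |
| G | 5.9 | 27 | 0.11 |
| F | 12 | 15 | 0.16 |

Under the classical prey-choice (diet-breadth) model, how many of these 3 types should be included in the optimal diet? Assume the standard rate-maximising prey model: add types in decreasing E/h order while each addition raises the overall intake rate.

2

Profitabilities (E/h, kJ/s): C 2.18, F 0.8, G 0.219. Add prey in this order while the next type's profitability exceeds the intake rate on those already taken.
Rate on top 1: 0.3907. F: 0.8 > 0.3907 → include.
Rate on top 2: 0.6622. G: 0.219 < 0.6622 → exclude; stop.
Optimal diet: C, F — 2 of 3 types.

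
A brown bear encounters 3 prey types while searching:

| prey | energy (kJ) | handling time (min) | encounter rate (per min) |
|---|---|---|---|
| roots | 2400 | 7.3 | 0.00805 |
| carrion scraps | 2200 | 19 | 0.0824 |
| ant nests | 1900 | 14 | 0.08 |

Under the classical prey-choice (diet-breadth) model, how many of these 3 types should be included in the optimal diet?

3

E/h in descending order: roots 329, ant nests 136, carrion scraps 116 kJ/min. The optimal diet is the largest prefix of this list for which every included type satisfies E_i/h_i > R on the types above it.
Rate on top 1: 18.25. ant nests: 136 > 18.25 → include.
Rate on top 2: 78.63. carrion scraps: 116 > 78.63 → include.
Optimal diet: roots, ant nests, carrion scraps — 3 of 3 types.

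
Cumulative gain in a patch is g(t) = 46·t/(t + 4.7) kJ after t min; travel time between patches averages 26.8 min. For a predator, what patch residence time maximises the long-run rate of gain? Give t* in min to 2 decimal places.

Maximise g(t)/(T+t): set derivative to zero → g'(t)(T+t) = g(t).
g'(t) = 46·4.7/(t + 4.7)². Setting 46·4.7/(t+4.7)² = 46t/[(t+4.7)(26.8+t)] gives 4.7(26.8+t) = t(t+4.7), so t² = 4.7×26.8 = 126.
t* = √126 = 11.22 min.

11.22 min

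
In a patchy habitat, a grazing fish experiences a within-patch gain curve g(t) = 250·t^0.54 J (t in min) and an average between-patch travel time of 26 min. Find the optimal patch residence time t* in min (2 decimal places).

Maximise g(t)/(T+t): set derivative to zero → g'(t)(T+t) = g(t).
g'(t) = 0.54·250·t^-0.46. Setting 0.54·250·t^-0.46 = 250·t^0.54/(26+t) gives 0.54(26+t) = t, so 0.46·t = 0.54×26.
t* = 0.54×26/0.46 = 30.52 min.

30.52 min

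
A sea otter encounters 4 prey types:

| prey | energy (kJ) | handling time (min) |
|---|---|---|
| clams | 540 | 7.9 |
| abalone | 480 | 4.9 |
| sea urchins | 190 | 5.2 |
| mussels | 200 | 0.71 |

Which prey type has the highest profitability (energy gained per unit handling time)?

In descending order of E/h:
mussels: 200/0.71 = 282 kJ/min
abalone: 480/4.9 = 98 kJ/min
clams: 540/7.9 = 68.4 kJ/min
sea urchins: 190/5.2 = 36.5 kJ/min

mussels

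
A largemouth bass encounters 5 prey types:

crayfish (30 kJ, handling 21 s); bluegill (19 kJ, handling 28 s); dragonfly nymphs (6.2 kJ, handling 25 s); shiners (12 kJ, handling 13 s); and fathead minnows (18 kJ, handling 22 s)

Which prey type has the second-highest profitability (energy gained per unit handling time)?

shiners

In descending order of E/h:
crayfish: 30/21 = 1.43 kJ/s
shiners: 12/13 = 0.923 kJ/s
fathead minnows: 18/22 = 0.818 kJ/s
bluegill: 19/28 = 0.679 kJ/s
dragonfly nymphs: 6.2/25 = 0.248 kJ/s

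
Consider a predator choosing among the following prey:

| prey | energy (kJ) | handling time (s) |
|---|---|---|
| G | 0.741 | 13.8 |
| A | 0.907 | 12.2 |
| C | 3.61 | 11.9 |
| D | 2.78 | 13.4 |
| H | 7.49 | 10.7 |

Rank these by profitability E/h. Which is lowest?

G

Profitability E/h (kJ/s): G = 0.741/13.8 = 0.0537, A = 0.907/12.2 = 0.0743, C = 3.61/11.9 = 0.303, D = 2.78/13.4 = 0.207, H = 7.49/10.7 = 0.7.
Ranked: H > C > D > A > G.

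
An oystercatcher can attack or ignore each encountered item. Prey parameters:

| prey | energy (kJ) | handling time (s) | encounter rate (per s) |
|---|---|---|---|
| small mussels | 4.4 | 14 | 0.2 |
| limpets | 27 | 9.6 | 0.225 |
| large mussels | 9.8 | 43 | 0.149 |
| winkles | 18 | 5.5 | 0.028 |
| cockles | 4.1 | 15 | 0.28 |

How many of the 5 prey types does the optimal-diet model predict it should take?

2

Profitabilities (E/h, kJ/s): winkles 3.27, limpets 2.81, small mussels 0.314, cockles 0.273, large mussels 0.228. Add prey in this order while the next type's profitability exceeds the intake rate on those already taken.
Rate on top 1: 0.4367. limpets: 2.81 > 0.4367 → include.
Rate on top 2: 1.985. small mussels: 0.314 < 1.985 → exclude; stop.
Optimal diet: winkles, limpets — 2 of 5 types.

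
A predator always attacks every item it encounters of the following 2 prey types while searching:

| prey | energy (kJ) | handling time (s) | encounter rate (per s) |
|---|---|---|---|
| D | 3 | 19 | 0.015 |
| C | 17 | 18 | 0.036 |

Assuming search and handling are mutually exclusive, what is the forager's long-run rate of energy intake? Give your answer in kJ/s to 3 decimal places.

0.340 kJ/s

R = (0.015×3 + 0.036×17) / (1 + 0.015×19 + 0.036×18) = 0.657/1.933 = 0.3399 kJ/s.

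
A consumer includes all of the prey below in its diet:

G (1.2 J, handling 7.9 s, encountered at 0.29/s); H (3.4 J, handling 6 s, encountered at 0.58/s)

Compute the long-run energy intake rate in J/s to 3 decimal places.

Energy encountered per unit search time: 0.29×1.2 + 0.58×3.4 = 2.32 J/s.
Handling time per unit search time: 0.29×7.9 + 0.58×6 = 5.771.
Rate = 2.32/(1 + 5.771) = 0.3426 J/s.

0.343 J/s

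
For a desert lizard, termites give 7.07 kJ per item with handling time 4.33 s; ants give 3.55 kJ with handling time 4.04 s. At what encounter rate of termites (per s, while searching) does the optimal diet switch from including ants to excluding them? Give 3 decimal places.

0.269 per s

The zero-one rule: include ants iff E₂/h₂ > λE₁/(1+λh₁). Equality gives the switch point.
λE₁h₂ = E₂ + λE₂h₁ ⇒ λ = E₂/(E₁h₂ − E₂h₁) = 3.55/(28.56 − 15.37) = 0.2691 per s.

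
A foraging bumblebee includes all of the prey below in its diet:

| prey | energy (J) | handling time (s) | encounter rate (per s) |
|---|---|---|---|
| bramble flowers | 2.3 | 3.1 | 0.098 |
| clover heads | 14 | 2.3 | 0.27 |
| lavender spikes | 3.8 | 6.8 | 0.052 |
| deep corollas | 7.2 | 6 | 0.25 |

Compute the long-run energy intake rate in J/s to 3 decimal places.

R = (0.098×2.3 + 0.27×14 + 0.052×3.8 + 0.25×7.2) / (1 + 0.098×3.1 + 0.27×2.3 + 0.052×6.8 + 0.25×6) = 6.003/3.778 = 1.589 J/s.

1.589 J/s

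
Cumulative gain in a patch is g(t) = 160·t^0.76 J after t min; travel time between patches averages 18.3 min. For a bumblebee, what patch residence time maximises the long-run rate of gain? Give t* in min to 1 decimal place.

Optimal t* satisfies g'(t*) = g(t*)/(T + t*).
g'(t) = 0.76·160·t^-0.24. Setting 0.76·160·t^-0.24 = 160·t^0.76/(18.3+t) gives 0.76(18.3+t) = t, so 0.24·t = 0.76×18.3.
t* = 0.76×18.3/0.24 = 57.95 min.

58.0 min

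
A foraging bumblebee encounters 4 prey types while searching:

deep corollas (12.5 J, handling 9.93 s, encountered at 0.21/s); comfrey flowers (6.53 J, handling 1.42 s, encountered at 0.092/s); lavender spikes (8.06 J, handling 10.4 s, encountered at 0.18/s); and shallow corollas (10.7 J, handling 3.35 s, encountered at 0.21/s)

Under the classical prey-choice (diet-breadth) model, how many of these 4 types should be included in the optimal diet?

2

E/h in descending order: comfrey flowers 4.6, shallow corollas 3.19, deep corollas 1.26, lavender spikes 0.775 J/s. The optimal diet is the largest prefix of this list for which every included type satisfies E_i/h_i > R on the types above it.
Rate on top 1: 0.5313. shallow corollas: 3.19 > 0.5313 → include.
Rate on top 2: 1.553. deep corollas: 1.26 < 1.553 → exclude; stop.
Optimal diet: comfrey flowers, shallow corollas — 2 of 4 types.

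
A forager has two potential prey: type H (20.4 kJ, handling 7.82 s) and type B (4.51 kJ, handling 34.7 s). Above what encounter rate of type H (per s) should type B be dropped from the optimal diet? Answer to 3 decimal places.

0.007 per s

At the threshold, the rate on type H alone equals the profitability of type B: λ·20.4/(1 + λ·7.82) = 4.51/34.7 = 0.13.
Rearranging, λ(20.4 − 0.13×7.82) = 0.13, so λ = 0.13/19.38 = 0.006705 per s.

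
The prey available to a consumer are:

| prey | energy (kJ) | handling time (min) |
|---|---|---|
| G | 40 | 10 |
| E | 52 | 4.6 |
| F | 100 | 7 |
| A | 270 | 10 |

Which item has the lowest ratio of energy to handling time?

In descending order of E/h:
A: 270/10 = 27 kJ/min
F: 100/7 = 14.3 kJ/min
E: 52/4.6 = 11.3 kJ/min
G: 40/10 = 4 kJ/min

G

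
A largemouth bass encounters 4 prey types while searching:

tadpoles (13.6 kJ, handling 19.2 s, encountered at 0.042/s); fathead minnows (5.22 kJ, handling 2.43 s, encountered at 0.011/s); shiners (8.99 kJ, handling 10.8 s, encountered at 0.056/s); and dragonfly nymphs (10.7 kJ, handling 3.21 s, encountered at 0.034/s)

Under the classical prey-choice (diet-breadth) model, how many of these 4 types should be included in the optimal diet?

Rank by E/h (kJ/s): dragonfly nymphs 3.33, fathead minnows 2.15, shiners 0.832, tadpoles 0.708. Include each in turn until the next type's E/h falls below the running intake rate.
Rate on top 1: 0.328. fathead minnows: 2.15 > 0.328 → include.
Rate on top 2: 0.3708. shiners: 0.832 > 0.3708 → include.
Rate on top 3: 0.5312. tadpoles: 0.708 > 0.5312 → include.
Optimal diet: dragonfly nymphs, fathead minnows, shiners, tadpoles — 4 of 4 types.

4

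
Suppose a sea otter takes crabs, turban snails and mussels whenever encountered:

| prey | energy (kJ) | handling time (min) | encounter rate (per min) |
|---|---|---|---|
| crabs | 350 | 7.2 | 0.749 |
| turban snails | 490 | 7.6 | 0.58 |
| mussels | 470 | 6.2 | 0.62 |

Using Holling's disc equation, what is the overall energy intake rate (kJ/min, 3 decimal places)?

R = (0.749×350 + 0.58×490 + 0.62×470) / (1 + 0.749×7.2 + 0.58×7.6 + 0.62×6.2) = 837.8/14.64 = 57.2 kJ/min.

57.205 kJ/min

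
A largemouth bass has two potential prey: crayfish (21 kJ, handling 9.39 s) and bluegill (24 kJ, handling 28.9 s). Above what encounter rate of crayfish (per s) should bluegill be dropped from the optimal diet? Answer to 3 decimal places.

0.063 per s

At the threshold, the rate on crayfish alone equals the profitability of bluegill: λ·21/(1 + λ·9.39) = 24/28.9 = 0.8304.
Rearranging, λ(21 − 0.8304×9.39) = 0.8304, so λ = 0.8304/13.2 = 0.0629 per s.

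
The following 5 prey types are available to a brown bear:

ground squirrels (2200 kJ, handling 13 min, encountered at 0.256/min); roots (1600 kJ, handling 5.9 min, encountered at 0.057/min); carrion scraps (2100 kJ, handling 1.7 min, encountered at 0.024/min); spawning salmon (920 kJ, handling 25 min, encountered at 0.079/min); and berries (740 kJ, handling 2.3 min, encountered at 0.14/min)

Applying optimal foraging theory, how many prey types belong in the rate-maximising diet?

4

Rank by E/h (kJ/min): carrion scraps 1.24e+03, berries 322, roots 271, ground squirrels 169, spawning salmon 36.8. Include each in turn until the next type's E/h falls below the running intake rate.
Rate on top 1: 48.42. berries: 322 > 48.42 → include.
Rate on top 2: 113. roots: 271 > 113 → include.
Rate on top 3: 144.3. ground squirrels: 169 > 144.3 → include.
Rate on top 4: 160.8. spawning salmon: 36.8 < 160.8 → exclude; stop.
Optimal diet: carrion scraps, berries, roots, ground squirrels — 4 of 5 types.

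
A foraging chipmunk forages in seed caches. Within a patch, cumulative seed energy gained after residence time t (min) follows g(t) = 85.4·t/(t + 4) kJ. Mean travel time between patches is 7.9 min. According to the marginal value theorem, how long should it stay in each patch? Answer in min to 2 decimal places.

Maximise g(t)/(T+t): set derivative to zero → g'(t)(T+t) = g(t).
g'(t) = 85.4·4/(t + 4)². Setting 85.4·4/(t+4)² = 85.4t/[(t+4)(7.9+t)] gives 4(7.9+t) = t(t+4), so t² = 4×7.9 = 31.6.
t* = √31.6 = 5.621 min.

5.62 min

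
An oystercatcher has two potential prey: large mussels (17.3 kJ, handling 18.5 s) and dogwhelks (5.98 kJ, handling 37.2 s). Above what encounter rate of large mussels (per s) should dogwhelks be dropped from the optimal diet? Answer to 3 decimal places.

0.011 per s

Drop dogwhelks once their profitability E₂/h₂ falls below the rate achievable on large mussels alone: E₂/h₂ = λE₁/(1 + λh₁).
Solve for λ: λE₁h₂ = E₂(1 + λh₁) → λ(E₁h₂ − E₂h₁) = E₂ → λ = E₂/(E₁h₂ − E₂h₁).
λ = 5.98/(17.3×37.2 − 5.98×18.5) = 5.98/532.9 = 0.01122 per s.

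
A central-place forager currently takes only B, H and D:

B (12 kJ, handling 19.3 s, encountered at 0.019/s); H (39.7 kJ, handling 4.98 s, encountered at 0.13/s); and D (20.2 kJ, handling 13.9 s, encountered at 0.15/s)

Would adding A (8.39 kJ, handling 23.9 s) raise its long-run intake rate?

Current rate: (0.019×12 + 0.13×39.7 + 0.15×20.2)/(1 + 0.019×19.3 + 0.13×4.98 + 0.15×13.9) = 2.054 kJ/s.
Profitability of A: 8.39/23.9 = 0.351 kJ/s.
Since 0.351 < R, time spent handling A is better spent searching.

No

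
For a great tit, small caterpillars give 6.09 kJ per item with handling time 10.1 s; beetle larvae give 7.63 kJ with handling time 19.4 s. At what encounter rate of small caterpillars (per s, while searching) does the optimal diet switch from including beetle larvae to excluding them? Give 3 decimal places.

0.186 per s

At the threshold, the rate on small caterpillars alone equals the profitability of beetle larvae: λ·6.09/(1 + λ·10.1) = 7.63/19.4 = 0.3933.
Rearranging, λ(6.09 − 0.3933×10.1) = 0.3933, so λ = 0.3933/2.118 = 0.1857 per s.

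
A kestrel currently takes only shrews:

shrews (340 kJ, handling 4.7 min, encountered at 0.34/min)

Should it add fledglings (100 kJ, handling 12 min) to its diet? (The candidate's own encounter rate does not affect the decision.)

No

Intake rate on the current diet: R = (0.34×340) / (1 + 0.34×4.7) = 115.6/2.598 = 44.5 kJ/min.
Profitability of fledglings: 100/12 = 8.333 kJ/min.
8.333 < 44.5, so adding fledglings would lower the average — exclude it.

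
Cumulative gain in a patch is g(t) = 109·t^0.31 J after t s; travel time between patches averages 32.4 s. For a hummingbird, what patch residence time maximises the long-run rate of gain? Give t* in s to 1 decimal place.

Maximise g(t)/(T+t): set derivative to zero → g'(t)(T+t) = g(t).
g'(t) = 0.31·109·t^-0.69. Setting 0.31·109·t^-0.69 = 109·t^0.31/(32.4+t) gives 0.31(32.4+t) = t, so 0.69·t = 0.31×32.4.
t* = 0.31×32.4/0.69 = 14.56 s.

14.6 s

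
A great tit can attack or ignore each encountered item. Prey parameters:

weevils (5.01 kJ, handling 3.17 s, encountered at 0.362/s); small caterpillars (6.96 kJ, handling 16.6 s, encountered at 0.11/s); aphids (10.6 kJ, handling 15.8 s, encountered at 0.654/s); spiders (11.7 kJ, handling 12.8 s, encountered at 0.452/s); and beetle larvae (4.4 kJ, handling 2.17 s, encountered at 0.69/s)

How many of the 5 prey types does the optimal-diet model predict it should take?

Rank by E/h (kJ/s): beetle larvae 2.03, weevils 1.58, spiders 0.914, aphids 0.671, small caterpillars 0.419. Include each in turn until the next type's E/h falls below the running intake rate.
Rate on top 1: 1.216. weevils: 1.58 > 1.216 → include.
Rate on top 2: 1.331. spiders: 0.914 < 1.331 → exclude; stop.
Optimal diet: beetle larvae, weevils — 2 of 5 types.

2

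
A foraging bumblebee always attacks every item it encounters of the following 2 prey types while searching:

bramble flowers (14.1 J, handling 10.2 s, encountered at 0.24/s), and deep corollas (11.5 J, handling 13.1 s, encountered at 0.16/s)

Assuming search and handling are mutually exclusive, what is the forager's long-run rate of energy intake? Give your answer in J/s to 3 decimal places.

0.942 J/s

Energy encountered per unit search time: 0.24×14.1 + 0.16×11.5 = 5.224 J/s.
Handling time per unit search time: 0.24×10.2 + 0.16×13.1 = 4.544.
Rate = 5.224/(1 + 4.544) = 0.9423 J/s.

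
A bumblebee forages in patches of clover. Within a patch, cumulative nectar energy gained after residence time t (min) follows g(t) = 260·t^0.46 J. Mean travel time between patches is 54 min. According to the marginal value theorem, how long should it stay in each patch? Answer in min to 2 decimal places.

Maximise g(t)/(T+t): set derivative to zero → g'(t)(T+t) = g(t).
g'(t) = 0.46·260·t^-0.54. Setting 0.46·260·t^-0.54 = 260·t^0.46/(54+t) gives 0.46(54+t) = t, so 0.54·t = 0.46×54.
t* = 0.46×54/0.54 = 46 min.

46.00 min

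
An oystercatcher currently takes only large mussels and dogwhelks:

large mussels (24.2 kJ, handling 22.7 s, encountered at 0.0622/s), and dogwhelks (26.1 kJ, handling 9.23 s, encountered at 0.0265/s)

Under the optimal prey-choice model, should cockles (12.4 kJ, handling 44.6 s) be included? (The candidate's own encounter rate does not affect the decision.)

No

On large mussels and dogwhelks alone, R = ΣλE/(1+Σλh) = 2.197/2.657 = 0.827 kJ/s.
Profitability of cockles: 12.4/44.6 = 0.278 kJ/s.
Since 0.278 < R, time spent handling cockles is better spent searching.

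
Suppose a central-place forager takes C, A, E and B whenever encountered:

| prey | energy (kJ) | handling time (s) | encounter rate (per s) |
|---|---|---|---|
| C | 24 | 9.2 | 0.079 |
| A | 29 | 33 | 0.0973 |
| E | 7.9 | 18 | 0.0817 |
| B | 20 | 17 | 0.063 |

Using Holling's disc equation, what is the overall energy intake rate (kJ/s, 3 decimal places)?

0.886 kJ/s

R = (0.079×24 + 0.0973×29 + 0.0817×7.9 + 0.063×20) / (1 + 0.079×9.2 + 0.0973×33 + 0.0817×18 + 0.063×17) = 6.623/7.479 = 0.8855 kJ/s.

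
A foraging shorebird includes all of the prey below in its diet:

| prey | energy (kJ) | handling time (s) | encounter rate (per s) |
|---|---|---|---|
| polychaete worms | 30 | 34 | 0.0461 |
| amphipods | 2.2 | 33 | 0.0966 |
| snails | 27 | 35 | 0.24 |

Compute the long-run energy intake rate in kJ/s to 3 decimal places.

0.570 kJ/s

R = (0.0461×30 + 0.0966×2.2 + 0.24×27) / (1 + 0.0461×34 + 0.0966×33 + 0.24×35) = 8.076/14.16 = 0.5705 kJ/s.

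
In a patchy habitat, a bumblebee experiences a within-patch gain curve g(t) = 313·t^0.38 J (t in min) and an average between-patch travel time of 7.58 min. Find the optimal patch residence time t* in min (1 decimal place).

4.6 min

By the marginal value theorem, leave when the instantaneous gain rate g'(t) equals the habitat-wide average g(t)/(T + t).
g'(t) = 0.38·313·t^-0.62. Setting 0.38·313·t^-0.62 = 313·t^0.38/(7.58+t) gives 0.38(7.58+t) = t, so 0.62·t = 0.38×7.58.
t* = 0.38×7.58/0.62 = 4.646 min.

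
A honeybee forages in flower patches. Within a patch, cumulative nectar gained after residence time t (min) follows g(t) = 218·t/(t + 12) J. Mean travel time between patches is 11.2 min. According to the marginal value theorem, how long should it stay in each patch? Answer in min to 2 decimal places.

11.59 min

By the marginal value theorem, leave when the instantaneous gain rate g'(t) equals the habitat-wide average g(t)/(T + t).
g'(t) = 218·12/(t + 12)². Setting 218·12/(t+12)² = 218t/[(t+12)(11.2+t)] gives 12(11.2+t) = t(t+12), so t² = 12×11.2 = 134.4.
t* = √134.4 = 11.59 min.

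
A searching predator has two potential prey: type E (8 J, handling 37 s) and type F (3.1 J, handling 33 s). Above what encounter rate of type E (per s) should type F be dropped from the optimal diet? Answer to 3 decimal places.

Drop type F once their profitability E₂/h₂ falls below the rate achievable on type E alone: E₂/h₂ = λE₁/(1 + λh₁).
Solve for λ: λE₁h₂ = E₂(1 + λh₁) → λ(E₁h₂ − E₂h₁) = E₂ → λ = E₂/(E₁h₂ − E₂h₁).
λ = 3.1/(8×33 − 3.1×37) = 3.1/149.3 = 0.02076 per s.

0.021 per s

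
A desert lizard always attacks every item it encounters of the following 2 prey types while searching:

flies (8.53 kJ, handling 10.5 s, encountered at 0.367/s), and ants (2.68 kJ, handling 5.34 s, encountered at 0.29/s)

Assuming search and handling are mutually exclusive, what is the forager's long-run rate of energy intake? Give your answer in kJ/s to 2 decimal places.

0.61 kJ/s

R = Σλ_iE_i / (1 + Σλ_ih_i)
Numerator: 0.367×8.53 + 0.29×2.68 = 3.908
Denominator: 1 + 0.367×10.5 + 0.29×5.34 = 6.402
R = 3.908/6.402 = 0.6104 kJ/s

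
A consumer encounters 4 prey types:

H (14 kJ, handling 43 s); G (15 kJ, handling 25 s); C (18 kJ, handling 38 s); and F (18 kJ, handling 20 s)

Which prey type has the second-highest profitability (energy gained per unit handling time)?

Profitability E/h (kJ/s): H = 14/43 = 0.326, G = 15/25 = 0.6, C = 18/38 = 0.474, F = 18/20 = 0.9.
Ranked: F > G > C > H.

G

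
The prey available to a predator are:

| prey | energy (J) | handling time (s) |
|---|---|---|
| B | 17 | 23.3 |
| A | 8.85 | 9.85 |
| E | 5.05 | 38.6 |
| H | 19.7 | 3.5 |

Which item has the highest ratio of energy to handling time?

H

Profitability E/h (J/s): B = 17/23.3 = 0.73, A = 8.85/9.85 = 0.898, E = 5.05/38.6 = 0.131, H = 19.7/3.5 = 5.63.
Ranked: H > A > B > E.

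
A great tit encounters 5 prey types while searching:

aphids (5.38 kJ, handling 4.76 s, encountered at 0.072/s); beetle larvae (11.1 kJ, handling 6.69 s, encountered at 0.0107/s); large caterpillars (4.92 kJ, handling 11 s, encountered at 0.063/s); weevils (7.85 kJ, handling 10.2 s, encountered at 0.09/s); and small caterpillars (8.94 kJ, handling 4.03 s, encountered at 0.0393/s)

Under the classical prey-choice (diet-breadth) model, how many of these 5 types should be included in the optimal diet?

E/h in descending order: small caterpillars 2.22, beetle larvae 1.66, aphids 1.13, weevils 0.77, large caterpillars 0.447 kJ/s. The optimal diet is the largest prefix of this list for which every included type satisfies E_i/h_i > R on the types above it.
Rate on top 1: 0.3033. beetle larvae: 1.66 > 0.3033 → include.
Rate on top 2: 0.3822. aphids: 1.13 > 0.3822 → include.
Rate on top 3: 0.5452. weevils: 0.77 > 0.5452 → include.
Rate on top 4: 0.6279. large caterpillars: 0.447 < 0.6279 → exclude; stop.
Optimal diet: small caterpillars, beetle larvae, aphids, weevils — 4 of 5 types.

4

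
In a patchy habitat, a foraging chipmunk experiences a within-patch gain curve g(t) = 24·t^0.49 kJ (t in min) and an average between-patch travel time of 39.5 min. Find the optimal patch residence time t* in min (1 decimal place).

38.0 min

Optimal t* satisfies g'(t*) = g(t*)/(T + t*).
g'(t) = 0.49·24·t^-0.51. Setting 0.49·24·t^-0.51 = 24·t^0.49/(39.5+t) gives 0.49(39.5+t) = t, so 0.51·t = 0.49×39.5.
t* = 0.49×39.5/0.51 = 37.95 min.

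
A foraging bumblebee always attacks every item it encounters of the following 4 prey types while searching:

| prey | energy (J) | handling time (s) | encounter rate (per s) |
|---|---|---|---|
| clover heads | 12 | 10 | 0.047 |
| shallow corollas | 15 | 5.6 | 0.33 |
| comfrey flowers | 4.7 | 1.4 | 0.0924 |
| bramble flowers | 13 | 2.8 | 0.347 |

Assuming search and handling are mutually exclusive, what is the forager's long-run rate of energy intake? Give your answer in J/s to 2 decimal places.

Energy encountered per unit search time: 0.047×12 + 0.33×15 + 0.0924×4.7 + 0.347×13 = 10.46 J/s.
Handling time per unit search time: 0.047×10 + 0.33×5.6 + 0.0924×1.4 + 0.347×2.8 = 3.419.
Rate = 10.46/(1 + 3.419) = 2.367 J/s.

2.37 J/s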